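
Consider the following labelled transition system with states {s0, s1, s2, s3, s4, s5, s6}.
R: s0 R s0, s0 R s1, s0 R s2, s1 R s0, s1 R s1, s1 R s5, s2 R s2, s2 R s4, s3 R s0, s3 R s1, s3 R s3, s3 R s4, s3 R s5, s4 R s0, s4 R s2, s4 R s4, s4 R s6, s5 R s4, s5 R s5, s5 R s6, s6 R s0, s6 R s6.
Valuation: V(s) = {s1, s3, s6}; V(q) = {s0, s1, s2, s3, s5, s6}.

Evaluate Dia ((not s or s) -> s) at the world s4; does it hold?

At s4: Dia ((not s or s) -> s) requires (not s or s) -> s at some successor in {s0, s2, s4, s6}.
  (not s or s) -> s holds at s6, so Dia ((not s or s) -> s) is true at s4.

Yes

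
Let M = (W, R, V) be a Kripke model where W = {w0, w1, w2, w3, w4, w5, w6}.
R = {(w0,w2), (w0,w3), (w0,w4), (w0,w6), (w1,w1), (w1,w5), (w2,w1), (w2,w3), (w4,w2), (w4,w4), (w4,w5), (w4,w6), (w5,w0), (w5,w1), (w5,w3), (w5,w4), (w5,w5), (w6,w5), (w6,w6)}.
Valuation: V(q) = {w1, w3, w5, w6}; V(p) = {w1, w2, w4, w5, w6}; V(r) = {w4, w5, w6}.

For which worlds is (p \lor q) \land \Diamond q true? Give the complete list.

Let φ = (p \lor q) \land \Diamond q. Evaluate φ at each world:
  w0 (successors {w2, w3, w4, w6}): φ is false.
  w1 (successors {w1, w5}): φ is true.
  w2 (successors {w1, w3}): φ is true.
  w3 (successors ∅): φ is false.
  w4 (successors {w2, w4, w5, w6}): φ is true.
  w5 (successors {w0, w1, w3, w4, w5}): φ is true.
  w6 (successors {w5, w6}): φ is true.
For instance, at w4:
  At w4: p \lor q is true, \Diamond q is true, so (p \lor q) \land \Diamond q is true.
    At w4: \Diamond q requires q at some successor in {w2, w4, w5, w6}.
      q holds at w5, so \Diamond q is true at w4.
Satisfying worlds: {w1, w2, w4, w5, w6}

w1, w2, w4, w5, w6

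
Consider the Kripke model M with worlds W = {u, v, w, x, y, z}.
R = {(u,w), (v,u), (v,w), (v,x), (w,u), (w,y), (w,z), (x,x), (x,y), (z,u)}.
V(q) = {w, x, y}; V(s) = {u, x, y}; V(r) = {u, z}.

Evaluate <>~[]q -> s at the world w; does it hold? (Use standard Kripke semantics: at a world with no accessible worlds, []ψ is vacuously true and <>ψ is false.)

At w: <>~[]q is true, s is false, so <>~[]q -> s is false.
  At w: <>~[]q requires ~[]q at some successor in {u, y, z}.
    ~[]q holds at z, so <>~[]q is true at w.
      At z: []q is false, so ~[]q is true.

No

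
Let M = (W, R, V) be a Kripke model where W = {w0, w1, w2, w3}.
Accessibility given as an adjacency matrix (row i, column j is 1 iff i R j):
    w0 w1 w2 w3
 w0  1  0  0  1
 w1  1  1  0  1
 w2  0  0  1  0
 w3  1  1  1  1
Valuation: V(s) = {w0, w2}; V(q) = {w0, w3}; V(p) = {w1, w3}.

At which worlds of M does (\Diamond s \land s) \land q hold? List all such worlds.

w0

Let φ = (\Diamond s \land s) \land q. Evaluate φ at each world:
  w0 (successors {w0, w3}): φ is true.
  w1 (successors {w0, w1, w3}): φ is false.
  w2 (successors {w2}): φ is false.
  w3 (successors {w0, w1, w2, w3}): φ is false.
For instance, at w2:
  At w2: \Diamond s \land s is true, q is false, so (\Diamond s \land s) \land q is false.
    At w2: \Diamond s is true, s is true, so \Diamond s \land s is true.
      At w2: \Diamond s requires s at some successor in {w2}.
        s holds at w2, so \Diamond s is true at w2.
Satisfying worlds: {w0}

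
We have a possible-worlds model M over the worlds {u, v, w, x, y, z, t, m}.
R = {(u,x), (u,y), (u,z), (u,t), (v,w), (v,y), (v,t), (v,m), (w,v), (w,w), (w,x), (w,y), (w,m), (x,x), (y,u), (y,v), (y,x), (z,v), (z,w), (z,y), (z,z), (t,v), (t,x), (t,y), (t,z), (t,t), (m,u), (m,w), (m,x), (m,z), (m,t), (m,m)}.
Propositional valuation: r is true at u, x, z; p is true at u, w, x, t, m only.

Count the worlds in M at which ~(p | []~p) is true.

3

Let φ = ~(p | []~p). Evaluate φ at each world:
  u (successors {x, y, z, t}): φ is false.
  v (successors {w, y, t, m}): φ is true.
  w (successors {v, w, x, y, m}): φ is false.
  x (successors {x}): φ is false.
  y (successors {u, v, x}): φ is true.
  z (successors {v, w, y, z}): φ is true.
  t (successors {v, x, y, z, t}): φ is false.
  m (successors {u, w, x, z, t, m}): φ is false.
For instance, at x:
  At x: p | []~p is true, so ~(p | []~p) is false.
    At x: p is true, []~p is false, so p | []~p is true.
      At x: []~p requires ~p at every successor {x}.
        ~p fails at x, so []~p is false at x.
Satisfying worlds: {v, y, z}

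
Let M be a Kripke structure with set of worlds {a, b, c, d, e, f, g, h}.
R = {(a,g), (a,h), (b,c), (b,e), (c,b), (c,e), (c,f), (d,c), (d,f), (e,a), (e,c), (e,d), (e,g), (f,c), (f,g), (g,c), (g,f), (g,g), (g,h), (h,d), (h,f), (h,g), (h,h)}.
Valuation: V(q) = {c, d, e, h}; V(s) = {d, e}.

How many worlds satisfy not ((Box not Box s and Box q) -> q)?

Let φ = not ((Box not Box s and Box q) -> q). Evaluate φ at each world:
  a (successors {g, h}): φ is false.
  b (successors {c, e}): φ is true.
  c (successors {b, e, f}): φ is false.
  d (successors {c, f}): φ is false.
  e (successors {a, c, d, g}): φ is false.
  f (successors {c, g}): φ is false.
  g (successors {c, f, g, h}): φ is false.
  h (successors {d, f, g, h}): φ is false.
For instance, at c:
  At c: (Box not Box s and Box q) -> q is true, so not ((Box not Box s and Box q) -> q) is false.
    At c: Box not Box s and Box q is false, q is true, so (Box not Box s and Box q) -> q is true.
      At c: Box not Box s is true, Box q is false, so Box not Box s and Box q is false.
Satisfying worlds: {b}

1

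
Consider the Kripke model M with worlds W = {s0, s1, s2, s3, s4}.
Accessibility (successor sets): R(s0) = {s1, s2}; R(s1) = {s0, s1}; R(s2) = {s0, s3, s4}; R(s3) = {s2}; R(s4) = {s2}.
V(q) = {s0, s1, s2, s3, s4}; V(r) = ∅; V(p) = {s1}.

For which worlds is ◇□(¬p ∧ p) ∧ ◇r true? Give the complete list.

Let φ = ◇□(¬p ∧ p) ∧ ◇r. Evaluate φ at each world:
  s0 (successors {s1, s2}): φ is false.
  s1 (successors {s0, s1}): φ is false.
  s2 (successors {s0, s3, s4}): φ is false.
  s3 (successors {s2}): φ is false.
  s4 (successors {s2}): φ is false.
For instance, at s3:
  At s3: ◇□(¬p ∧ p) is false, ◇r is false, so ◇□(¬p ∧ p) ∧ ◇r is false.
    At s3: ◇□(¬p ∧ p) requires □(¬p ∧ p) at some successor in {s2}.
      At s2: □(¬p ∧ p) is false.
    So ◇□(¬p ∧ p) is false at s3.
    At s3: ◇r requires r at some successor in {s2}.
      At s2: r is false.
    So ◇r is false at s3.
Satisfying worlds: none.

none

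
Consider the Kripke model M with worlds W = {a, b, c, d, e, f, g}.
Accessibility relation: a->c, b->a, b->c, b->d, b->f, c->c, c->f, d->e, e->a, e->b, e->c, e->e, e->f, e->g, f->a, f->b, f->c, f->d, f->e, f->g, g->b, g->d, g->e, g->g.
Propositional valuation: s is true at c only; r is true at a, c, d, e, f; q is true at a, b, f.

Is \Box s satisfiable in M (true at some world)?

Yes

Let φ = \Box s. Evaluate φ at each world:
  a (successors {c}): φ is true.
  b (successors {a, c, d, f}): φ is false.
  c (successors {c, f}): φ is false.
  d (successors {e}): φ is false.
  e (successors {a, b, c, e, f, g}): φ is false.
  f (successors {a, b, c, d, e, g}): φ is false.
  g (successors {b, d, e, g}): φ is false.
Detail at a (witness):
  At a: \Box s requires s at every successor {c}.
    At c: s is true.
  So \Box s is true at a.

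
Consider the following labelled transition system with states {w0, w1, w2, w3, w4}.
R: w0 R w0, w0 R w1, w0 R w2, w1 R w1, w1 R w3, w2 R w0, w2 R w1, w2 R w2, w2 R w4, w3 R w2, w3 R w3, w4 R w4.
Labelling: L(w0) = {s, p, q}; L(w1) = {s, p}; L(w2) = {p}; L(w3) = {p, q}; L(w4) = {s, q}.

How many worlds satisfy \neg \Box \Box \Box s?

Let φ = \neg \Box \Box \Box s. Evaluate φ at each world:
  w0 (successors {w0, w1, w2}): φ is true.
  w1 (successors {w1, w3}): φ is true.
  w2 (successors {w0, w1, w2, w4}): φ is true.
  w3 (successors {w2, w3}): φ is true.
  w4 (successors {w4}): φ is false.
For instance, at w2:
  At w2: \Box \Box \Box s is false, so \neg \Box \Box \Box s is true.
    At w2: \Box \Box \Box s requires \Box \Box s at every successor {w0, w1, w2, w4}.
      \Box \Box s fails at w0, so \Box \Box \Box s is false at w2.
Satisfying worlds: {w0, w1, w2, w3}

4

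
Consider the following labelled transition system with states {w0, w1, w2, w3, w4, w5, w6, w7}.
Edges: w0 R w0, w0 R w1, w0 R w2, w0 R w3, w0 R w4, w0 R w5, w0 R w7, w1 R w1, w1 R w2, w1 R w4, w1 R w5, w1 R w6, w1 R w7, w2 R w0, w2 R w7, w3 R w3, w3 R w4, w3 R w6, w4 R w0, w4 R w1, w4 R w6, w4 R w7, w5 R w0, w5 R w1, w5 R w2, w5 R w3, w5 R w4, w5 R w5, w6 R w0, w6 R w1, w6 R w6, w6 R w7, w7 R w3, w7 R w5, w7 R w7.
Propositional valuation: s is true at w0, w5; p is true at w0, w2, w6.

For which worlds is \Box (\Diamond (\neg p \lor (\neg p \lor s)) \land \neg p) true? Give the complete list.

w7

Let φ = \Box (\Diamond (\neg p \lor (\neg p \lor s)) \land \neg p). Evaluate φ at each world:
  w0 (successors {w0, w1, w2, w3, w4, w5, w7}): φ is false.
  w1 (successors {w1, w2, w4, w5, w6, w7}): φ is false.
  w2 (successors {w0, w7}): φ is false.
  w3 (successors {w3, w4, w6}): φ is false.
  w4 (successors {w0, w1, w6, w7}): φ is false.
  w5 (successors {w0, w1, w2, w3, w4, w5}): φ is false.
  w6 (successors {w0, w1, w6, w7}): φ is false.
  w7 (successors {w3, w5, w7}): φ is true.
For instance, at w0:
  At w0: \Box (\Diamond (\neg p \lor (\neg p \lor s)) \land \neg p) requires \Diamond (\neg p \lor (\neg p \lor s)) \land \neg p at every successor {w0, w1, w2, w3, w4, w5, w7}.
    \Diamond (\neg p \lor (\neg p \lor s)) \land \neg p fails at w0, so \Box (\Diamond (\neg p \lor (\neg p \lor s)) \land \neg p) is false at w0.
      At w0: \Diamond (\neg p \lor (\neg p \lor s)) is true, \neg p is false, so \Diamond (\neg p \lor (\neg p \lor s)) \land \neg p is false.
Satisfying worlds: {w7}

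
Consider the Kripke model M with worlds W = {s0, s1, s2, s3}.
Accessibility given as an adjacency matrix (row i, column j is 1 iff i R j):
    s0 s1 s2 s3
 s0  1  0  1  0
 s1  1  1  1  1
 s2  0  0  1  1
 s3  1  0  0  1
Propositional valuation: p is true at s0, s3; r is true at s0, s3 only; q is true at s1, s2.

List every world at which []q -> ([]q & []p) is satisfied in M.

s0, s1, s2, s3

Let φ = []q -> ([]q & []p). Evaluate φ at each world:
  s0 (successors {s0, s2}): φ is true.
  s1 (successors {s0, s1, s2, s3}): φ is true.
  s2 (successors {s2, s3}): φ is true.
  s3 (successors {s0, s3}): φ is true.
For instance, at s0:
  At s0: []q is false, []q & []p is false, so []q -> ([]q & []p) is true.
    At s0: []q requires q at every successor {s0, s2}.
      q fails at s0, so []q is false at s0.
    At s0: []q is false, []p is false, so []q & []p is false.
      At s0: []q requires q at every successor {s0, s2}.
        q fails at s0, so []q is false at s0.
      At s0: []p requires p at every successor {s0, s2}.
        p fails at s2, so []p is false at s0.
Satisfying worlds: {s0, s1, s2, s3}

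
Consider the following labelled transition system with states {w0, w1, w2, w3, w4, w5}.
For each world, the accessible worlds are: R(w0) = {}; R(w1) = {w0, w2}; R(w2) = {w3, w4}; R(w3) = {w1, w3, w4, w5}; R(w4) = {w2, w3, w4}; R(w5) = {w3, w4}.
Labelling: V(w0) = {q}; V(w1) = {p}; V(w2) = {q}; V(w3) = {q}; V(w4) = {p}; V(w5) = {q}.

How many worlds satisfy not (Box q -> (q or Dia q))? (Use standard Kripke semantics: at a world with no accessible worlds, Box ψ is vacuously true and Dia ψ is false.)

Let φ = not (Box q -> (q or Dia q)). Evaluate φ at each world:
  w0 (successors ∅): φ is false.
  w1 (successors {w0, w2}): φ is false.
  w2 (successors {w3, w4}): φ is false.
  w3 (successors {w1, w3, w4, w5}): φ is false.
  w4 (successors {w2, w3, w4}): φ is false.
  w5 (successors {w3, w4}): φ is false.
For instance, at w2:
  At w2: Box q -> (q or Dia q) is true, so not (Box q -> (q or Dia q)) is false.
    At w2: Box q is false, q or Dia q is true, so Box q -> (q or Dia q) is true.
      At w2: Box q requires q at every successor {w3, w4}.
        q fails at w4, so Box q is false at w2.
      At w2: q is true, Dia q is true, so q or Dia q is true.
Satisfying worlds: none.

0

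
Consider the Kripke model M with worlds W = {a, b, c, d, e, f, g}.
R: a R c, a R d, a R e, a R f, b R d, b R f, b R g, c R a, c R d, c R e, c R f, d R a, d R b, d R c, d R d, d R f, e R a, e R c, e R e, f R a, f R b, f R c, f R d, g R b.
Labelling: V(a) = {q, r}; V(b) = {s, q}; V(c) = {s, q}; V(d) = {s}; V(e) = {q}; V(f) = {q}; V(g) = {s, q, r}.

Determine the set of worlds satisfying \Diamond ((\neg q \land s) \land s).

a, b, c, d, f

Recall that \Diamond ψ holds at a world iff ψ holds at some accessible world.
Let φ = \Diamond ((\neg q \land s) \land s). Evaluate φ at each world:
  a (successors {c, d, e, f}): φ is true.
  b (successors {d, f, g}): φ is true.
  c (successors {a, d, e, f}): φ is true.
  d (successors {a, b, c, d, f}): φ is true.
  e (successors {a, c, e}): φ is false.
  f (successors {a, b, c, d}): φ is true.
  g (successors {b}): φ is false.
For instance, at a:
  At a: \Diamond ((\neg q \land s) \land s) requires (\neg q \land s) \land s at some successor in {c, d, e, f}.
    (\neg q \land s) \land s holds at d, so \Diamond ((\neg q \land s) \land s) is true at a.
Satisfying worlds: {a, b, c, d, f}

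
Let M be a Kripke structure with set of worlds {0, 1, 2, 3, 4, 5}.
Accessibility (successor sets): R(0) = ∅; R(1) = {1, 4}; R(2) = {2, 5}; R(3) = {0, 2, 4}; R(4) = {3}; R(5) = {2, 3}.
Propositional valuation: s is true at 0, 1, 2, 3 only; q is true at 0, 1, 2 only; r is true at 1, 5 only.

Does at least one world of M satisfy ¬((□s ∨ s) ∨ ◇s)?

Let φ = ¬((□s ∨ s) ∨ ◇s). Evaluate φ at each world:
  0 (successors ∅): φ is false.
  1 (successors {1, 4}): φ is false.
  2 (successors {2, 5}): φ is false.
  3 (successors {0, 2, 4}): φ is false.
  4 (successors {3}): φ is false.
  5 (successors {2, 3}): φ is false.
For instance, at 5:
  At 5: (□s ∨ s) ∨ ◇s is true, so ¬((□s ∨ s) ∨ ◇s) is false.
    At 5: □s ∨ s is true, ◇s is true, so (□s ∨ s) ∨ ◇s is true.
      At 5: □s is true, s is false, so □s ∨ s is true.
      At 5: ◇s requires s at some successor in {2, 3}.
        s holds at 2, so ◇s is true at 5.

No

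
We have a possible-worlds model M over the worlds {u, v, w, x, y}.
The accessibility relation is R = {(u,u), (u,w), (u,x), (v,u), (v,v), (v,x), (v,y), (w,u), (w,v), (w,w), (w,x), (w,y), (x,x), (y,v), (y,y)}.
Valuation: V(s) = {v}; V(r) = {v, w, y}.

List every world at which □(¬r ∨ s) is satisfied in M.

x

Let φ = □(¬r ∨ s). Evaluate φ at each world:
  u (successors {u, w, x}): φ is false.
  v (successors {u, v, x, y}): φ is false.
  w (successors {u, v, w, x, y}): φ is false.
  x (successors {x}): φ is true.
  y (successors {v, y}): φ is false.
For instance, at v:
  At v: □(¬r ∨ s) requires ¬r ∨ s at every successor {u, v, x, y}.
    ¬r ∨ s fails at y, so □(¬r ∨ s) is false at v.
Satisfying worlds: {x}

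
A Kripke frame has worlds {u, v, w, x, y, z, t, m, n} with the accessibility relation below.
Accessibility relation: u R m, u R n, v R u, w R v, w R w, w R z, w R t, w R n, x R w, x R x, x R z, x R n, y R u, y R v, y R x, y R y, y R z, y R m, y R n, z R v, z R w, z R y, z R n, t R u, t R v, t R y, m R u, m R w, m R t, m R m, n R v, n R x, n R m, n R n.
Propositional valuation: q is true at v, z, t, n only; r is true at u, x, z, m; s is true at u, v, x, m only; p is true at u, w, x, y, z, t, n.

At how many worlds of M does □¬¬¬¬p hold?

2

Let φ = □¬¬¬¬p. Evaluate φ at each world:
  u (successors {m, n}): φ is false.
  v (successors {u}): φ is true.
  w (successors {v, w, z, t, n}): φ is false.
  x (successors {w, x, z, n}): φ is true.
  y (successors {u, v, x, y, z, m, n}): φ is false.
  z (successors {v, w, y, n}): φ is false.
  t (successors {u, v, y}): φ is false.
  m (successors {u, w, t, m}): φ is false.
  n (successors {v, x, m, n}): φ is false.
For instance, at w:
  At w: □¬¬¬¬p requires ¬¬¬¬p at every successor {v, w, z, t, n}.
    ¬¬¬¬p fails at v, so □¬¬¬¬p is false at w.
Satisfying worlds: {v, x}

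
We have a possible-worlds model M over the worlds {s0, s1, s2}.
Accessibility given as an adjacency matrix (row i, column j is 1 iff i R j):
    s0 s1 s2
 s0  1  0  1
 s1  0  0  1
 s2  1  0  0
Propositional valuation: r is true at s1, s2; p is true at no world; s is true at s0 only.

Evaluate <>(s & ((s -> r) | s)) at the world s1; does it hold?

Recall that <>ψ holds at a world iff ψ holds at some accessible world.
At s1: <>(s & ((s -> r) | s)) requires s & ((s -> r) | s) at some successor in {s2}.
  At s2: s & ((s -> r) | s) is false.
So <>(s & ((s -> r) | s)) is false at s1.

No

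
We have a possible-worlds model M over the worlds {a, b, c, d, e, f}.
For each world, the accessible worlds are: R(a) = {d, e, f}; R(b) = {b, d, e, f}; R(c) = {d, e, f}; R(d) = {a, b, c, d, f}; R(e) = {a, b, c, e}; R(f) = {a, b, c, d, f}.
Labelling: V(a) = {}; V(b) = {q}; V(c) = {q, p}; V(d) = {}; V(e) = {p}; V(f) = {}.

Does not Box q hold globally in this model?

Yes

Recall that Box ψ holds at a world iff ψ holds at every accessible world, and Dia ψ holds iff ψ holds at some accessible world.
Let φ = not Box q. Evaluate φ at each world:
  a (successors {d, e, f}): φ is true.
  b (successors {b, d, e, f}): φ is true.
  c (successors {d, e, f}): φ is true.
  d (successors {a, b, c, d, f}): φ is true.
  e (successors {a, b, c, e}): φ is true.
  f (successors {a, b, c, d, f}): φ is true.
For instance, at c:
  At c: Box q is false, so not Box q is true.
    At c: Box q requires q at every successor {d, e, f}.
      q fails at d, so Box q is false at c.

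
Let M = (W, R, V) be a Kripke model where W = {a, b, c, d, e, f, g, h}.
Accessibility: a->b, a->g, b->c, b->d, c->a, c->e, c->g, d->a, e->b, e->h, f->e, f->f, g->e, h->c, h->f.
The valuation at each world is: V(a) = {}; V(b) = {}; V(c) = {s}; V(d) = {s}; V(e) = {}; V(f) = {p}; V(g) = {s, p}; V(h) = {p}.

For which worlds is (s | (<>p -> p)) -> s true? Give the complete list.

a, c, d, e, g

Let φ = (s | (<>p -> p)) -> s. Evaluate φ at each world:
  a (successors {b, g}): φ is true.
  b (successors {c, d}): φ is false.
  c (successors {a, e, g}): φ is true.
  d (successors {a}): φ is true.
  e (successors {b, h}): φ is true.
  f (successors {e, f}): φ is false.
  g (successors {e}): φ is true.
  h (successors {c, f}): φ is false.
For instance, at g:
  At g: s | (<>p -> p) is true, s is true, so (s | (<>p -> p)) -> s is true.
    At g: s is true, <>p -> p is true, so s | (<>p -> p) is true.
      At g: <>p is false, p is true, so <>p -> p is true.
Satisfying worlds: {a, c, d, e, g}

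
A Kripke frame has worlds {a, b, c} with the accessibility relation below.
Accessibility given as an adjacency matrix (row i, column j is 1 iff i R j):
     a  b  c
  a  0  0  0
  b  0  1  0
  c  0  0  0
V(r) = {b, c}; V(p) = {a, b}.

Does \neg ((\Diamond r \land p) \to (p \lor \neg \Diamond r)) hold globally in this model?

Recall that \Diamond ψ holds at a world iff ψ holds at some accessible world.
Let φ = \neg ((\Diamond r \land p) \to (p \lor \neg \Diamond r)). Evaluate φ at each world:
  a (successors ∅): φ is false.
  b (successors {b}): φ is false.
  c (successors ∅): φ is false.
Detail at a (counterexample):
  At a: (\Diamond r \land p) \to (p \lor \neg \Diamond r) is true, so \neg ((\Diamond r \land p) \to (p \lor \neg \Diamond r)) is false.
    At a: \Diamond r \land p is false, p \lor \neg \Diamond r is true, so (\Diamond r \land p) \to (p \lor \neg \Diamond r) is true.
      At a: \Diamond r is false, p is true, so \Diamond r \land p is false.
      At a: p is true, \neg \Diamond r is true, so p \lor \neg \Diamond r is true.

No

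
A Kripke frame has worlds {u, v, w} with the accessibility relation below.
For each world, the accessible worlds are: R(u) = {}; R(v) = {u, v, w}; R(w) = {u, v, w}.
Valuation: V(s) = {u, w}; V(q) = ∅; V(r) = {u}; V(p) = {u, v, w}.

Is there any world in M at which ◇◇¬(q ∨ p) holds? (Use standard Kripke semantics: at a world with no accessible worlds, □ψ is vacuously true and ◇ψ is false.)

No

Let φ = ◇◇¬(q ∨ p). Evaluate φ at each world:
  u (successors ∅): φ is false.
  v (successors {u, v, w}): φ is false.
  w (successors {u, v, w}): φ is false.
For instance, at w:
  At w: ◇◇¬(q ∨ p) requires ◇¬(q ∨ p) at some successor in {u, v, w}.
    At u: ◇¬(q ∨ p) is false.
    At v: ◇¬(q ∨ p) is false.
    At w: ◇¬(q ∨ p) is false.
  So ◇◇¬(q ∨ p) is false at w.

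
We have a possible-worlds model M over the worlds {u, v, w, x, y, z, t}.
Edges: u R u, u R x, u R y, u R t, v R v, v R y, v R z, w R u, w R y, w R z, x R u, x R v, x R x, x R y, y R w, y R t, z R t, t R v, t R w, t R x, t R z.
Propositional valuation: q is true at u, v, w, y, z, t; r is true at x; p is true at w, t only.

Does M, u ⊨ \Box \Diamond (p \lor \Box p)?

At u: \Box \Diamond (p \lor \Box p) requires \Diamond (p \lor \Box p) at every successor {u, x, y, t}.
  At u: \Diamond (p \lor \Box p) is true.
  At x: \Diamond (p \lor \Box p) is true.
  At y: \Diamond (p \lor \Box p) is true.
  At t: \Diamond (p \lor \Box p) is true.
So \Box \Diamond (p \lor \Box p) is true at u.

Yes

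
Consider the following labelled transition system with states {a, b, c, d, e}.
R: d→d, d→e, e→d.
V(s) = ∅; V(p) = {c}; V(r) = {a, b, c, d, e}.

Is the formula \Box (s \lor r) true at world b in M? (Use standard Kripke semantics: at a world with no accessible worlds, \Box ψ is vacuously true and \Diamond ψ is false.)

Yes

At b: no accessible worlds, so \Box (s \lor r) holds vacuously.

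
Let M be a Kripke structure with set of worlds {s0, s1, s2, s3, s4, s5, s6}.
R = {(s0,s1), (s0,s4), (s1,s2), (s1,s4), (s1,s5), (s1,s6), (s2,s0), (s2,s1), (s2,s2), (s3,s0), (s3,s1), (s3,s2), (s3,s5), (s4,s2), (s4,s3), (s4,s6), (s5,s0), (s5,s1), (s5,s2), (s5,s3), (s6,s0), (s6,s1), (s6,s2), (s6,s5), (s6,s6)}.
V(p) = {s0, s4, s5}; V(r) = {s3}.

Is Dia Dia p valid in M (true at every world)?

Yes

Let φ = Dia Dia p. Evaluate φ at each world:
  s0 (successors {s1, s4}): φ is true.
  s1 (successors {s2, s4, s5, s6}): φ is true.
  s2 (successors {s0, s1, s2}): φ is true.
  s3 (successors {s0, s1, s2, s5}): φ is true.
  s4 (successors {s2, s3, s6}): φ is true.
  s5 (successors {s0, s1, s2, s3}): φ is true.
  s6 (successors {s0, s1, s2, s5, s6}): φ is true.
For instance, at s5:
  At s5: Dia Dia p requires Dia p at some successor in {s0, s1, s2, s3}.
    Dia p holds at s0, so Dia Dia p is true at s5.
      At s0: Dia p requires p at some successor in {s1, s4}.
        p holds at s4, so Dia p is true at s0.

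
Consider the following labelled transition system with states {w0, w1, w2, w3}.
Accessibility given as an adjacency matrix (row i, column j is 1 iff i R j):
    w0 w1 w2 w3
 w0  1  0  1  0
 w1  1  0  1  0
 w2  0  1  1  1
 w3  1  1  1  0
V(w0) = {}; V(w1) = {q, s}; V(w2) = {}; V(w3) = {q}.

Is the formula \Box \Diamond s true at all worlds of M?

Let φ = \Box \Diamond s. Evaluate φ at each world:
  w0 (successors {w0, w2}): φ is false.
  w1 (successors {w0, w2}): φ is false.
  w2 (successors {w1, w2, w3}): φ is false.
  w3 (successors {w0, w1, w2}): φ is false.
Detail at w0 (counterexample):
  At w0: \Box \Diamond s requires \Diamond s at every successor {w0, w2}.
    \Diamond s fails at w0, so \Box \Diamond s is false at w0.
      At w0: \Diamond s requires s at some successor in {w0, w2}.
        At w0: s is false.
        At w2: s is false.
      So \Diamond s is false at w0.

No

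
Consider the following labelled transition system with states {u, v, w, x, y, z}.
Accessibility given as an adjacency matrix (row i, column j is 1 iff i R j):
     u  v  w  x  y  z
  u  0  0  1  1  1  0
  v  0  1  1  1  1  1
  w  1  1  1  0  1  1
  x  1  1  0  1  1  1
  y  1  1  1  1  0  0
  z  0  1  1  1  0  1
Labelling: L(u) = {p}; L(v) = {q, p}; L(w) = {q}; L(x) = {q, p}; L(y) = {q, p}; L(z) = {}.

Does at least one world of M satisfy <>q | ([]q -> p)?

Yes

Let φ = <>q | ([]q -> p). Evaluate φ at each world:
  u (successors {w, x, y}): φ is true.
  v (successors {v, w, x, y, z}): φ is true.
  w (successors {u, v, w, y, z}): φ is true.
  x (successors {u, v, x, y, z}): φ is true.
  y (successors {u, v, w, x}): φ is true.
  z (successors {v, w, x, z}): φ is true.
Detail at u (witness):
  At u: <>q is true, []q -> p is true, so <>q | ([]q -> p) is true.
    At u: <>q requires q at some successor in {w, x, y}.
      q holds at w, so <>q is true at u.
    At u: []q is true, p is true, so []q -> p is true.
      At u: []q requires q at every successor {w, x, y}.
        At w: q is true.
        At x: q is true.
        At y: q is true.
      So []q is true at u.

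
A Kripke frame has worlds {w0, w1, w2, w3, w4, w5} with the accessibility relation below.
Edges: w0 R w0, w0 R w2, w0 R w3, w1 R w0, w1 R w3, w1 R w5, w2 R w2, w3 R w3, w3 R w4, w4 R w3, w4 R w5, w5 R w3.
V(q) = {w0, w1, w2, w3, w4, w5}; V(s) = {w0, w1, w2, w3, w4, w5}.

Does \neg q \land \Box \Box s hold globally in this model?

Let φ = \neg q \land \Box \Box s. Evaluate φ at each world:
  w0 (successors {w0, w2, w3}): φ is false.
  w1 (successors {w0, w3, w5}): φ is false.
  w2 (successors {w2}): φ is false.
  w3 (successors {w3, w4}): φ is false.
  w4 (successors {w3, w5}): φ is false.
  w5 (successors {w3}): φ is false.
Detail at w0 (counterexample):
  At w0: \neg q is false, \Box \Box s is true, so \neg q \land \Box \Box s is false.
    At w0: \Box \Box s requires \Box s at every successor {w0, w2, w3}.
      At w0: \Box s is true.
      At w2: \Box s is true.
      At w3: \Box s is true.
    So \Box \Box s is true at w0.

No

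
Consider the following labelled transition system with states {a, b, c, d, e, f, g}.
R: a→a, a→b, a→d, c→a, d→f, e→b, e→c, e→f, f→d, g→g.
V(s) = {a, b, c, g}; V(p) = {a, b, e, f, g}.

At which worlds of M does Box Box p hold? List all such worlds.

b, f, g

Recall that Box ψ holds at a world iff ψ holds at every accessible world, and Dia ψ holds iff ψ holds at some accessible world.
Let φ = Box Box p. Evaluate φ at each world:
  a (successors {a, b, d}): φ is false.
  b (successors ∅): φ is true.
  c (successors {a}): φ is false.
  d (successors {f}): φ is false.
  e (successors {b, c, f}): φ is false.
  f (successors {d}): φ is true.
  g (successors {g}): φ is true.
For instance, at g:
  At g: Box Box p requires Box p at every successor {g}.
      At g: Box p requires p at every successor {g}.
        At g: p is true.
      So Box p is true at g.
  So Box Box p is true at g.
Satisfying worlds: {b, f, g}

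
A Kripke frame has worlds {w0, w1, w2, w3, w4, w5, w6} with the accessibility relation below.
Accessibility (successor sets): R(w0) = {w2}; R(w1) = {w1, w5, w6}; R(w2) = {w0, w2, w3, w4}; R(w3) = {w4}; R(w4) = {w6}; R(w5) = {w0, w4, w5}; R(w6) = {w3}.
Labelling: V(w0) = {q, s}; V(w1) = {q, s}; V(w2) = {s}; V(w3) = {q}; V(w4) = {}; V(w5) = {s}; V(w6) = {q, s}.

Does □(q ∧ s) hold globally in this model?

Recall that □ψ holds at a world iff ψ holds at every accessible world, and ◇ψ holds iff ψ holds at some accessible world.
Let φ = □(q ∧ s). Evaluate φ at each world:
  w0 (successors {w2}): φ is false.
  w1 (successors {w1, w5, w6}): φ is false.
  w2 (successors {w0, w2, w3, w4}): φ is false.
  w3 (successors {w4}): φ is false.
  w4 (successors {w6}): φ is true.
  w5 (successors {w0, w4, w5}): φ is false.
  w6 (successors {w3}): φ is false.
Detail at w0 (counterexample):
  At w0: □(q ∧ s) requires q ∧ s at every successor {w2}.
    q ∧ s fails at w2, so □(q ∧ s) is false at w0.

No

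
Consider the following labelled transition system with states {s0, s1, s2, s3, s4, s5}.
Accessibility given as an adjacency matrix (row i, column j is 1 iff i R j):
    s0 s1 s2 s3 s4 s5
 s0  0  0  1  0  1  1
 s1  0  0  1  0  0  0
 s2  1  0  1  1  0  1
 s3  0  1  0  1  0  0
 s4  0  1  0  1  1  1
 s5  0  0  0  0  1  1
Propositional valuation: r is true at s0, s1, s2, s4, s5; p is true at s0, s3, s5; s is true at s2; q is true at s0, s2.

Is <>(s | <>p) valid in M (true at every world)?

Yes

Let φ = <>(s | <>p). Evaluate φ at each world:
  s0 (successors {s2, s4, s5}): φ is true.
  s1 (successors {s2}): φ is true.
  s2 (successors {s0, s2, s3, s5}): φ is true.
  s3 (successors {s1, s3}): φ is true.
  s4 (successors {s1, s3, s4, s5}): φ is true.
  s5 (successors {s4, s5}): φ is true.
For instance, at s4:
  At s4: <>(s | <>p) requires s | <>p at some successor in {s1, s3, s4, s5}.
    s | <>p holds at s3, so <>(s | <>p) is true at s4.
      At s3: s is false, <>p is true, so s | <>p is true.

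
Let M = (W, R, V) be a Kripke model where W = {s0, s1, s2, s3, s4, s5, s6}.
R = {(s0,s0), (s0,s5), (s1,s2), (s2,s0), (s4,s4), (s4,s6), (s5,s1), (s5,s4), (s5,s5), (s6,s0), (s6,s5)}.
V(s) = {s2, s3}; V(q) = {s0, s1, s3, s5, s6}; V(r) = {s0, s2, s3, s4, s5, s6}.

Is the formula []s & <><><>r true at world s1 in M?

Yes

At s1: []s is true, <><><>r is true, so []s & <><><>r is true.
  At s1: []s requires s at every successor {s2}.
    At s2: s is true.
  So []s is true at s1.
  At s1: <><><>r requires <><>r at some successor in {s2}.
    <><>r holds at s2, so <><><>r is true at s1.
      At s2: <><>r requires <>r at some successor in {s0}.
        <>r holds at s0, so <><>r is true at s2.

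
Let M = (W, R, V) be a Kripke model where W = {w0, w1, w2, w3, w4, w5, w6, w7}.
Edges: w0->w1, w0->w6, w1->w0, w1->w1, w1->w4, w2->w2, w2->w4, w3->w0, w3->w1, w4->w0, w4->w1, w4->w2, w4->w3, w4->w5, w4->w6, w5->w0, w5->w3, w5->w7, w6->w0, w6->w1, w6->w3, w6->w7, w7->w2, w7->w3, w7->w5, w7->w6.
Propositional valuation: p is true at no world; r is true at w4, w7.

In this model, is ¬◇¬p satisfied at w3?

No

At w3: ◇¬p is true, so ¬◇¬p is false.
  At w3: ◇¬p requires ¬p at some successor in {w0, w1}.
    ¬p holds at w0, so ◇¬p is true at w3.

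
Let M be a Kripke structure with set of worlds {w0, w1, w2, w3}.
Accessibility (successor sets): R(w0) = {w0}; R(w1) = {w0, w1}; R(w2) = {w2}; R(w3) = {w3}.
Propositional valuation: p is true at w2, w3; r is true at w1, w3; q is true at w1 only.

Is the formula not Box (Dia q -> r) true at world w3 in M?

No

At w3: Box (Dia q -> r) is true, so not Box (Dia q -> r) is false.
  At w3: Box (Dia q -> r) requires Dia q -> r at every successor {w3}.
      At w3: Dia q is false, r is true, so Dia q -> r is true.
  So Box (Dia q -> r) is true at w3.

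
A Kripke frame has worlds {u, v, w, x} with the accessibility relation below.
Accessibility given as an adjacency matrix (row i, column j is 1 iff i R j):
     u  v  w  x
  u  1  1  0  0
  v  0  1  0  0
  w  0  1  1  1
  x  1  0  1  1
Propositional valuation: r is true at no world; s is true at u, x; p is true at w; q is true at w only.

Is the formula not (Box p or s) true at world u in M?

No

At u: Box p or s is true, so not (Box p or s) is false.
  At u: Box p is false, s is true, so Box p or s is true.
    At u: Box p requires p at every successor {u, v}.
      p fails at u, so Box p is false at u.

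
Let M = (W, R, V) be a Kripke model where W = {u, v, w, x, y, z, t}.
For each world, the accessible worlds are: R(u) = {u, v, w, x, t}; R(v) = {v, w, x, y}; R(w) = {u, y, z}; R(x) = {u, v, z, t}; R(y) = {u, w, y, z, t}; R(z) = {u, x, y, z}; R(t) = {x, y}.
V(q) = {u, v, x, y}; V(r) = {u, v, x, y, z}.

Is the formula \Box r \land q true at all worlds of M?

No

Recall that \Box ψ holds at a world iff ψ holds at every accessible world, and \Diamond ψ holds iff ψ holds at some accessible world.
Let φ = \Box r \land q. Evaluate φ at each world:
  u (successors {u, v, w, x, t}): φ is false.
  v (successors {v, w, x, y}): φ is false.
  w (successors {u, y, z}): φ is false.
  x (successors {u, v, z, t}): φ is false.
  y (successors {u, w, y, z, t}): φ is false.
  z (successors {u, x, y, z}): φ is false.
  t (successors {x, y}): φ is false.
Detail at u (counterexample):
  At u: \Box r is false, q is true, so \Box r \land q is false.
    At u: \Box r requires r at every successor {u, v, w, x, t}.
      r fails at w, so \Box r is false at u.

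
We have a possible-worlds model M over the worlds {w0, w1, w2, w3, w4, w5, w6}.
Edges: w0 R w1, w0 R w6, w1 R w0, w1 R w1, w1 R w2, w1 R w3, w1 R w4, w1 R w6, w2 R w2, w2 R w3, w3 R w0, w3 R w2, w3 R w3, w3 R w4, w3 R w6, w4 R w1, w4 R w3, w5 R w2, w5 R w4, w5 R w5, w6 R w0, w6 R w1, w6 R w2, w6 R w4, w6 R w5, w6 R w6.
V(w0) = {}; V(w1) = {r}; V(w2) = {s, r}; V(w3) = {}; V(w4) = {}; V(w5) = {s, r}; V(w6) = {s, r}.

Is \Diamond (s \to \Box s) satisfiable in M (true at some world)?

Let φ = \Diamond (s \to \Box s). Evaluate φ at each world:
  w0 (successors {w1, w6}): φ is true.
  w1 (successors {w0, w1, w2, w3, w4, w6}): φ is true.
  w2 (successors {w2, w3}): φ is true.
  w3 (successors {w0, w2, w3, w4, w6}): φ is true.
  w4 (successors {w1, w3}): φ is true.
  w5 (successors {w2, w4, w5}): φ is true.
  w6 (successors {w0, w1, w2, w4, w5, w6}): φ is true.
Detail at w0 (witness):
  At w0: \Diamond (s \to \Box s) requires s \to \Box s at some successor in {w1, w6}.
    s \to \Box s holds at w1, so \Diamond (s \to \Box s) is true at w0.
      At w1: s is false, \Box s is false, so s \to \Box s is true.

Yes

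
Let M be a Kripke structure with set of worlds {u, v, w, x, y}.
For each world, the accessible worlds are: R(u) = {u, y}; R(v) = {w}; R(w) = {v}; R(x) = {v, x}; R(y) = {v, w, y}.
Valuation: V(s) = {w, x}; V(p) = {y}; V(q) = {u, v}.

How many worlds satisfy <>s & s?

1

Recall that <>ψ holds at a world iff ψ holds at some accessible world.
Let φ = <>s & s. Evaluate φ at each world:
  u (successors {u, y}): φ is false.
  v (successors {w}): φ is false.
  w (successors {v}): φ is false.
  x (successors {v, x}): φ is true.
  y (successors {v, w, y}): φ is false.
For instance, at y:
  At y: <>s is true, s is false, so <>s & s is false.
    At y: <>s requires s at some successor in {v, w, y}.
      s holds at w, so <>s is true at y.
Satisfying worlds: {x}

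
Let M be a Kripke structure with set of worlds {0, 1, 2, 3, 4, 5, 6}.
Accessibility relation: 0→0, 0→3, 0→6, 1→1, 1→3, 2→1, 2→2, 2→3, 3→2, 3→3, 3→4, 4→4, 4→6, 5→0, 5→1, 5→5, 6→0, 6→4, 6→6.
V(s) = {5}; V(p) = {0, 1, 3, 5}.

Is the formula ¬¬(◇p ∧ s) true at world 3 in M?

Recall that ◇ψ holds at a world iff ψ holds at some accessible world.
At 3: ¬(◇p ∧ s) is true, so ¬¬(◇p ∧ s) is false.
  At 3: ◇p ∧ s is false, so ¬(◇p ∧ s) is true.
    At 3: ◇p is true, s is false, so ◇p ∧ s is false.
      At 3: ◇p requires p at some successor in {2, 3, 4}.
        p holds at 3, so ◇p is true at 3.

No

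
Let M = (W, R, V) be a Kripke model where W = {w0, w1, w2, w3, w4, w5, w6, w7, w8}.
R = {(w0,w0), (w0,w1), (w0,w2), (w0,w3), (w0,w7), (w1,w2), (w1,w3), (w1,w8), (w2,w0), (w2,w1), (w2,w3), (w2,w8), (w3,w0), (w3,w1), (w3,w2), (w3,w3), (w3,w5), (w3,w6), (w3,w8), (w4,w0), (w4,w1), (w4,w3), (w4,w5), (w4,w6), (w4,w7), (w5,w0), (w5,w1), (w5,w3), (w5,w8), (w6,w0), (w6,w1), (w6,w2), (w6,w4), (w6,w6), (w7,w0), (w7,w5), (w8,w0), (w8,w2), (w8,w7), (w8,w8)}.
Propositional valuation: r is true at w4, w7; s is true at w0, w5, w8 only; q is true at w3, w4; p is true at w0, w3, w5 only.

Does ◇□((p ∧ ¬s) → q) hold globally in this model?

Recall that □ψ holds at a world iff ψ holds at every accessible world, and ◇ψ holds iff ψ holds at some accessible world.
Let φ = ◇□((p ∧ ¬s) → q). Evaluate φ at each world:
  w0 (successors {w0, w1, w2, w3, w7}): φ is true.
  w1 (successors {w2, w3, w8}): φ is true.
  w2 (successors {w0, w1, w3, w8}): φ is true.
  w3 (successors {w0, w1, w2, w3, w5, w6, w8}): φ is true.
  w4 (successors {w0, w1, w3, w5, w6, w7}): φ is true.
  w5 (successors {w0, w1, w3, w8}): φ is true.
  w6 (successors {w0, w1, w2, w4, w6}): φ is true.
  w7 (successors {w0, w5}): φ is true.
  w8 (successors {w0, w2, w7, w8}): φ is true.
For instance, at w8:
  At w8: ◇□((p ∧ ¬s) → q) requires □((p ∧ ¬s) → q) at some successor in {w0, w2, w7, w8}.
    □((p ∧ ¬s) → q) holds at w0, so ◇□((p ∧ ¬s) → q) is true at w8.
      At w0: □((p ∧ ¬s) → q) requires (p ∧ ¬s) → q at every successor {w0, w1, w2, w3, w7}.
        At w0: (p ∧ ¬s) → q is true.
        At w1: (p ∧ ¬s) → q is true.
        At w2: (p ∧ ¬s) → q is true.
        At w3: (p ∧ ¬s) → q is true.
        At w7: (p ∧ ¬s) → q is true.
      So □((p ∧ ¬s) → q) is true at w0.

Yes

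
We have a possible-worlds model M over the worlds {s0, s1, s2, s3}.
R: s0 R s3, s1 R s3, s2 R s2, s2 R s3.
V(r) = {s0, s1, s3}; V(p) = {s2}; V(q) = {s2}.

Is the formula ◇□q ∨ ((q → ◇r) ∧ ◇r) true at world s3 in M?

Recall that □ψ holds at a world iff ψ holds at every accessible world, and ◇ψ holds iff ψ holds at some accessible world.
At s3: ◇□q is false, (q → ◇r) ∧ ◇r is false, so ◇□q ∨ ((q → ◇r) ∧ ◇r) is false.
  At s3: no accessible worlds, so ◇□q is false.
  At s3: q → ◇r is true, ◇r is false, so (q → ◇r) ∧ ◇r is false.
    At s3: q is false, ◇r is false, so q → ◇r is true.
      At s3: no accessible worlds, so ◇r is false.
    At s3: no accessible worlds, so ◇r is false.

No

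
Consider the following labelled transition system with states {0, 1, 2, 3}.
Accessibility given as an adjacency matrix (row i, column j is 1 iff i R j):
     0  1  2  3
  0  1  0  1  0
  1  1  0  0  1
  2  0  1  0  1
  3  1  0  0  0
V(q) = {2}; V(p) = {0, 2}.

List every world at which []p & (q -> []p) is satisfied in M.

0, 3

Let φ = []p & (q -> []p). Evaluate φ at each world:
  0 (successors {0, 2}): φ is true.
  1 (successors {0, 3}): φ is false.
  2 (successors {1, 3}): φ is false.
  3 (successors {0}): φ is true.
For instance, at 3:
  At 3: []p is true, q -> []p is true, so []p & (q -> []p) is true.
    At 3: []p requires p at every successor {0}.
      At 0: p is true.
    So []p is true at 3.
    At 3: q is false, []p is true, so q -> []p is true.
      At 3: []p requires p at every successor {0}.
        At 0: p is true.
      So []p is true at 3.
Satisfying worlds: {0, 3}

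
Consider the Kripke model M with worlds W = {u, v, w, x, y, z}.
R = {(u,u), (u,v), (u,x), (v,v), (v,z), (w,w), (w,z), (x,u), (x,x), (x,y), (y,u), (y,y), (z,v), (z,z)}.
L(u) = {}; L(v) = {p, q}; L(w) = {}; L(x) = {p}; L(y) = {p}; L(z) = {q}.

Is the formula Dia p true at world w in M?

No

Recall that Dia ψ holds at a world iff ψ holds at some accessible world.
At w: Dia p requires p at some successor in {w, z}.
  At w: p is false.
  At z: p is false.
So Dia p is false at w.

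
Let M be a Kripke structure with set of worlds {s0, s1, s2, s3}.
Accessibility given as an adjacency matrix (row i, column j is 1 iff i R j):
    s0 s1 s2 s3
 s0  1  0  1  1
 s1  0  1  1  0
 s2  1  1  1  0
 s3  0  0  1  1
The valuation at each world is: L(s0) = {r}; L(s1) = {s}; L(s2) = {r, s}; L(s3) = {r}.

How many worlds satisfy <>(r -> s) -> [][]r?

0

Let φ = <>(r -> s) -> [][]r. Evaluate φ at each world:
  s0 (successors {s0, s2, s3}): φ is false.
  s1 (successors {s1, s2}): φ is false.
  s2 (successors {s0, s1, s2}): φ is false.
  s3 (successors {s2, s3}): φ is false.
For instance, at s0:
  At s0: <>(r -> s) is true, [][]r is false, so <>(r -> s) -> [][]r is false.
    At s0: <>(r -> s) requires r -> s at some successor in {s0, s2, s3}.
      r -> s holds at s2, so <>(r -> s) is true at s0.
    At s0: [][]r requires []r at every successor {s0, s2, s3}.
      []r fails at s2, so [][]r is false at s0.
Satisfying worlds: none.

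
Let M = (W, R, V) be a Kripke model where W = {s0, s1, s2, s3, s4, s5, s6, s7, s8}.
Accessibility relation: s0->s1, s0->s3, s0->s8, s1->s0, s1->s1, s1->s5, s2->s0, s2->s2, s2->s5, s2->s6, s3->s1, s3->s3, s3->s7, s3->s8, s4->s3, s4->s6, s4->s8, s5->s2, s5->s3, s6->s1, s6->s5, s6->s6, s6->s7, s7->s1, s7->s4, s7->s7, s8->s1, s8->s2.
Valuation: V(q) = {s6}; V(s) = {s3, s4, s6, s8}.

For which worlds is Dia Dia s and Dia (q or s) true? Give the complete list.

s0, s2, s3, s4, s5, s6, s7

Recall that Dia ψ holds at a world iff ψ holds at some accessible world.
Let φ = Dia Dia s and Dia (q or s). Evaluate φ at each world:
  s0 (successors {s1, s3, s8}): φ is true.
  s1 (successors {s0, s1, s5}): φ is false.
  s2 (successors {s0, s2, s5, s6}): φ is true.
  s3 (successors {s1, s3, s7, s8}): φ is true.
  s4 (successors {s3, s6, s8}): φ is true.
  s5 (successors {s2, s3}): φ is true.
  s6 (successors {s1, s5, s6, s7}): φ is true.
  s7 (successors {s1, s4, s7}): φ is true.
  s8 (successors {s1, s2}): φ is false.
For instance, at s2:
  At s2: Dia Dia s is true, Dia (q or s) is true, so Dia Dia s and Dia (q or s) is true.
    At s2: Dia Dia s requires Dia s at some successor in {s0, s2, s5, s6}.
      Dia s holds at s0, so Dia Dia s is true at s2.
    At s2: Dia (q or s) requires q or s at some successor in {s0, s2, s5, s6}.
      q or s holds at s6, so Dia (q or s) is true at s2.
Satisfying worlds: {s0, s2, s3, s4, s5, s6, s7}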